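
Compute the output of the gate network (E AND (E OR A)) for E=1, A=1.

Substituting: (1 AND (1 OR 1))
= 1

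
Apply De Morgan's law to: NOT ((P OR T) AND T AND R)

NOT (P OR T) OR NOT T OR NOT R
De Morgan's: NOT(AND of terms) = OR of negations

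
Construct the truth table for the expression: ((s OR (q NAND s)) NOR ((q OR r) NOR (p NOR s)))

q | s | r | p | Output
----------------------
0 | 0 | 0 | 0 | 0
0 | 0 | 0 | 1 | 0
0 | 0 | 1 | 0 | 0
0 | 0 | 1 | 1 | 0
0 | 1 | 0 | 0 | 0
0 | 1 | 0 | 1 | 0
0 | 1 | 1 | 0 | 0
0 | 1 | 1 | 1 | 0
1 | 0 | 0 | 0 | 0
1 | 0 | 0 | 1 | 0
1 | 0 | 1 | 0 | 0
1 | 0 | 1 | 1 | 0
1 | 1 | 0 | 0 | 0
1 | 1 | 0 | 1 | 0
1 | 1 | 1 | 0 | 0
1 | 1 | 1 | 1 | 0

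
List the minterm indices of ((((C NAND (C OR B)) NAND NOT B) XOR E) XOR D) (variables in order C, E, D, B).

Σm(1, 2, 4, 7, 8, 9, 14, 15) = (NOT C AND NOT E AND NOT D AND B) OR (NOT C AND NOT E AND D AND NOT B) OR (NOT C AND E AND NOT D AND NOT B) OR (NOT C AND E AND D AND B) OR (C AND NOT E AND NOT D AND NOT B) OR (C AND NOT E AND NOT D AND B) OR (C AND E AND D AND NOT B) OR (C AND E AND D AND B)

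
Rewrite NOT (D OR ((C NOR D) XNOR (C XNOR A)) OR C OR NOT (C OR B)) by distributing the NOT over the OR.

NOT D AND NOT ((C NOR D) XNOR (C XNOR A)) AND NOT C AND (C OR B)
De Morgan's: NOT(OR of terms) = AND of negations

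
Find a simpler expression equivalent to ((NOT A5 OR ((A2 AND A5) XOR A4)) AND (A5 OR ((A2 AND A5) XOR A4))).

By distribution ((E OR v) AND (E OR NOT v) = E):
= ((A2 AND A5) XOR A4)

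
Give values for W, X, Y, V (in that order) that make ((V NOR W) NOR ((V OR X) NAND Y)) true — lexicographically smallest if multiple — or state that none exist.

W=0, X=0, Y=1, V=1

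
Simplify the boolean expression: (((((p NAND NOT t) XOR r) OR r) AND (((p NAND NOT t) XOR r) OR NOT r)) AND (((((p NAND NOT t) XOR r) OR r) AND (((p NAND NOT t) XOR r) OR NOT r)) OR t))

By absorption (E AND (E OR v) = E) then distribution ((E OR v) AND (E OR NOT v) = E):
= ((p NAND NOT t) XOR r)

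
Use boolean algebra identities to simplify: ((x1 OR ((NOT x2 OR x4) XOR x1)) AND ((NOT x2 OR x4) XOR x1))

By absorption (E AND (E OR v) = E):
= ((NOT x2 OR x4) XOR x1)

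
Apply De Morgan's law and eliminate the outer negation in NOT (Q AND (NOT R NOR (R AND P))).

NOT Q OR NOT (NOT R NOR (R AND P))
De Morgan's: NOT(AND of terms) = OR of negations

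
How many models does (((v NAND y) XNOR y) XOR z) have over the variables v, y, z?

Satisfying assignments: (0,0,1), (0,1,0), (1,0,1), (1,1,1)
Count: 4 out of 8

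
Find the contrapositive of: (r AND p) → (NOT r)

Contrapositive: r → NOT (r AND p)
Note: A statement and its contrapositive are logically equivalent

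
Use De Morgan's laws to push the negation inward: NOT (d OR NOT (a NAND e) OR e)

NOT d AND (a NAND e) AND NOT e
De Morgan's: NOT(OR of terms) = AND of negations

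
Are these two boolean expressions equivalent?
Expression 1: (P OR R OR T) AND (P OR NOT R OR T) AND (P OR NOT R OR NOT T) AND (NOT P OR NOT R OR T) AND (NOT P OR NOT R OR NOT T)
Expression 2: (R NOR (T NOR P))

Yes, they are equivalent — the two output columns agree on all 8 assignments:
P | R | T | Expression 1 | Expression 2
---------------------------------------
0 | 0 | 0 | 0 | 0
0 | 0 | 1 | 1 | 1
0 | 1 | 0 | 0 | 0
0 | 1 | 1 | 0 | 0
1 | 0 | 0 | 1 | 1
1 | 0 | 1 | 1 | 1
1 | 1 | 0 | 0 | 0
1 | 1 | 1 | 0 | 0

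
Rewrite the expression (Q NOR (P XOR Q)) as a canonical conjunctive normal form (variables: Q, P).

(Q OR NOT P) AND (NOT Q OR P) AND (NOT Q OR NOT P)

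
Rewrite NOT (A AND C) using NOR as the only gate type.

(((A NOR A) NOR (C NOR C)) NOR ((A NOR A) NOR (C NOR C)))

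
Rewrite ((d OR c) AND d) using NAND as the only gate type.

((((d NAND d) NAND (c NAND c)) NAND d) NAND (((d NAND d) NAND (c NAND c)) NAND d))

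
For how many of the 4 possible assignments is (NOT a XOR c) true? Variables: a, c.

Satisfying assignments: (0,0), (1,1)
Count: 2 out of 4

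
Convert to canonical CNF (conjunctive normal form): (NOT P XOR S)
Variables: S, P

(S OR NOT P) AND (NOT S OR P)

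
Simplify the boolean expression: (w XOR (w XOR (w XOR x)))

By XOR self-cancellation ((E XOR v) XOR v = E):
= (w XOR x)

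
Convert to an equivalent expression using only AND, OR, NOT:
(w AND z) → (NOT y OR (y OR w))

NOT (w AND z) OR (NOT y OR (y OR w))
(Implication elimination: A → B = NOT A OR B)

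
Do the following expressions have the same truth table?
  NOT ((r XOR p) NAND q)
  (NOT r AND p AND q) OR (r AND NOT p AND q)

Yes, they are equivalent — the two output columns agree on all 8 assignments:
r | p | q | Expression 1 | Expression 2
---------------------------------------
0 | 0 | 0 | 0 | 0
0 | 0 | 1 | 0 | 0
0 | 1 | 0 | 0 | 0
0 | 1 | 1 | 1 | 1
1 | 0 | 0 | 0 | 0
1 | 0 | 1 | 1 | 1
1 | 1 | 0 | 0 | 0
1 | 1 | 1 | 0 | 0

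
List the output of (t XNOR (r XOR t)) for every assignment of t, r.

t | r | Output
--------------
0 | 0 | 1
0 | 1 | 0
1 | 0 | 1
1 | 1 | 0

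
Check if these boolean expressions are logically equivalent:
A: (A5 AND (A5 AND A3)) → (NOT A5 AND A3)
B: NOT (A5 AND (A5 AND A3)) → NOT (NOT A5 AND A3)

No, Inverse is not equivalent to original (counterexample: A5=0, A3=1)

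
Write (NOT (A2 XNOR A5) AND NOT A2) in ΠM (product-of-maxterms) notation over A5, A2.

ΠM(0, 1, 3) = (A5 OR A2) AND (A5 OR NOT A2) AND (NOT A5 OR NOT A2)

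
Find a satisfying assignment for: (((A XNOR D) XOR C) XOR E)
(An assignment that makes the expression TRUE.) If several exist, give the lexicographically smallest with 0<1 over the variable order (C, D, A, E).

C=0, D=0, A=0, E=0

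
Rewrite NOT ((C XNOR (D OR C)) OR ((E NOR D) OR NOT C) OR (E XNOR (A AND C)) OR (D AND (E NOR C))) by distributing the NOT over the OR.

NOT (C XNOR (D OR C)) AND NOT ((E NOR D) OR NOT C) AND NOT (E XNOR (A AND C)) AND NOT (D AND (E NOR C))
De Morgan's: NOT(OR of terms) = AND of negations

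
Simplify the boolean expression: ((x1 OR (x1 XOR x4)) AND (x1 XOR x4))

By absorption (E AND (E OR v) = E):
= (x1 XOR x4)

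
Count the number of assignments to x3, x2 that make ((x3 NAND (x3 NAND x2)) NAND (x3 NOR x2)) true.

Satisfying assignments: (0,1), (1,0), (1,1)
Count: 3 out of 4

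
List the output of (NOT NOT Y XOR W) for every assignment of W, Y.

W | Y | Output
--------------
0 | 0 | 0
0 | 1 | 1
1 | 0 | 1
1 | 1 | 0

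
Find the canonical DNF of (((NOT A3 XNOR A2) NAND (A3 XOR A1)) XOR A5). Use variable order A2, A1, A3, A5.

(NOT A2 AND NOT A1 AND NOT A3 AND NOT A5) OR (NOT A2 AND NOT A1 AND A3 AND A5) OR (NOT A2 AND A1 AND NOT A3 AND NOT A5) OR (NOT A2 AND A1 AND A3 AND NOT A5) OR (A2 AND NOT A1 AND NOT A3 AND NOT A5) OR (A2 AND NOT A1 AND A3 AND NOT A5) OR (A2 AND A1 AND NOT A3 AND A5) OR (A2 AND A1 AND A3 AND NOT A5)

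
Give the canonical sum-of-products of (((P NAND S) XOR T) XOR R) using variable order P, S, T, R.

Σm(0, 3, 4, 7, 8, 11, 13, 14) = (NOT P AND NOT S AND NOT T AND NOT R) OR (NOT P AND NOT S AND T AND R) OR (NOT P AND S AND NOT T AND NOT R) OR (NOT P AND S AND T AND R) OR (P AND NOT S AND NOT T AND NOT R) OR (P AND NOT S AND T AND R) OR (P AND S AND NOT T AND R) OR (P AND S AND T AND NOT R)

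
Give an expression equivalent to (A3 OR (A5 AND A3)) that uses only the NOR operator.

((A3 NOR ((A5 NOR A5) NOR (A3 NOR A3))) NOR (A3 NOR ((A5 NOR A5) NOR (A3 NOR A3))))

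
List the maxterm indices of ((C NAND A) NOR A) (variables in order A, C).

ΠM(0, 1, 2, 3) = (A OR C) AND (A OR NOT C) AND (NOT A OR C) AND (NOT A OR NOT C)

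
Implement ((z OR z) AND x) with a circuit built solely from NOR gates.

((((z NOR z) NOR (z NOR z)) NOR ((z NOR z) NOR (z NOR z))) NOR (x NOR x))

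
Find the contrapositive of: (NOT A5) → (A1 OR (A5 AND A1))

Contrapositive: NOT (A1 OR (A5 AND A1)) → A5
Note: A statement and its contrapositive are logically equivalent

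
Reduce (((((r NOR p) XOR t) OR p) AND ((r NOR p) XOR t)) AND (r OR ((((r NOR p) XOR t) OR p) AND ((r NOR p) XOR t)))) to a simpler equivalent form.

By absorption (E AND (E OR v) = E) then absorption (E AND (E OR v) = E):
= ((r NOR p) XOR t)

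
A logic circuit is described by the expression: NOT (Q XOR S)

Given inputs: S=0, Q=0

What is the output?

Substituting: NOT (0 XOR 0)
= 1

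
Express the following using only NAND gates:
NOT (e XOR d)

(((e NAND (e NAND d)) NAND (d NAND (e NAND d))) NAND ((e NAND (e NAND d)) NAND (d NAND (e NAND d))))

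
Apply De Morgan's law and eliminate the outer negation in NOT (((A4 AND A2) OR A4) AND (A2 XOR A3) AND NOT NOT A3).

NOT ((A4 AND A2) OR A4) OR NOT (A2 XOR A3) OR NOT A3
De Morgan's: NOT(AND of terms) = OR of negations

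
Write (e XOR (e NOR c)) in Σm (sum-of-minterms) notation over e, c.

Σm(0, 2, 3) = (NOT e AND NOT c) OR (e AND NOT c) OR (e AND c)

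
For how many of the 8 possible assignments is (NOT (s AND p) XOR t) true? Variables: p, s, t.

Satisfying assignments: (0,0,0), (0,1,0), (1,0,0), (1,1,1)
Count: 4 out of 8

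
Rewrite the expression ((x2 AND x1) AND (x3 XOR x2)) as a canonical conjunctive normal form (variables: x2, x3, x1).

(x2 OR x3 OR x1) AND (x2 OR x3 OR NOT x1) AND (x2 OR NOT x3 OR x1) AND (x2 OR NOT x3 OR NOT x1) AND (NOT x2 OR x3 OR x1) AND (NOT x2 OR NOT x3 OR x1) AND (NOT x2 OR NOT x3 OR NOT x1)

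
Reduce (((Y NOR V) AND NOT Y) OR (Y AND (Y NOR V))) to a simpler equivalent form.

By distribution ((E AND v) OR (E AND NOT v) = E):
= (Y NOR V)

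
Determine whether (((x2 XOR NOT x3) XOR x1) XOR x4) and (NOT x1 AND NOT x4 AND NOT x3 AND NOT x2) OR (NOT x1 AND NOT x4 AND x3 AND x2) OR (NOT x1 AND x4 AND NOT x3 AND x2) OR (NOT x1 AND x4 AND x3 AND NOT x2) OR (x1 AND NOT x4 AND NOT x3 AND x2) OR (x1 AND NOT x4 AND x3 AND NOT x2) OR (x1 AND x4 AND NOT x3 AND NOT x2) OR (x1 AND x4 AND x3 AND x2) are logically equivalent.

Yes, they are equivalent — the two output columns agree on all 16 assignments:
x1 | x4 | x3 | x2 | Expression 1 | Expression 2
-----------------------------------------------
0 | 0 | 0 | 0 | 1 | 1
0 | 0 | 0 | 1 | 0 | 0
0 | 0 | 1 | 0 | 0 | 0
0 | 0 | 1 | 1 | 1 | 1
0 | 1 | 0 | 0 | 0 | 0
0 | 1 | 0 | 1 | 1 | 1
0 | 1 | 1 | 0 | 1 | 1
0 | 1 | 1 | 1 | 0 | 0
1 | 0 | 0 | 0 | 0 | 0
1 | 0 | 0 | 1 | 1 | 1
1 | 0 | 1 | 0 | 1 | 1
1 | 0 | 1 | 1 | 0 | 0
1 | 1 | 0 | 0 | 1 | 1
1 | 1 | 0 | 1 | 0 | 0
1 | 1 | 1 | 0 | 0 | 0
1 | 1 | 1 | 1 | 1 | 1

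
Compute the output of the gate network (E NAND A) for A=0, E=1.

Substituting: (1 NAND 0)
= 1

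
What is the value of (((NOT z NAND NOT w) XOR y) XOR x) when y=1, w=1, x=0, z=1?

Substituting: (((NOT 1 NAND NOT 1) XOR 1) XOR 0)
= 0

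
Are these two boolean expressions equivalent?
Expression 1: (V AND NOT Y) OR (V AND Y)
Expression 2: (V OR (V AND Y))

Yes, they are equivalent — the two output columns agree on all 4 assignments:
V | Y | Expression 1 | Expression 2
-----------------------------------
0 | 0 | 0 | 0
0 | 1 | 0 | 0
1 | 0 | 1 | 1
1 | 1 | 1 | 1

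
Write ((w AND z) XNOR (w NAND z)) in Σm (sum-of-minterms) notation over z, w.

Σm() = FALSE (no minterms)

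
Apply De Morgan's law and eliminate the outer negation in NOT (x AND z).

NOT x OR NOT z
De Morgan's: NOT(AND of terms) = OR of negations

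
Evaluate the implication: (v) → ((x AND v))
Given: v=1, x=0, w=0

Antecedent (v) = 1; consequent ((x AND v)) = 0.
1 → 0 = 0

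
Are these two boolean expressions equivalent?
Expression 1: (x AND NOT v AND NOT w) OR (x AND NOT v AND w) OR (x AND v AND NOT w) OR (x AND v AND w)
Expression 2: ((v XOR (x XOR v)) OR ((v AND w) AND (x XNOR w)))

Yes, they are equivalent — the two output columns agree on all 8 assignments:
x | v | w | Expression 1 | Expression 2
---------------------------------------
0 | 0 | 0 | 0 | 0
0 | 0 | 1 | 0 | 0
0 | 1 | 0 | 0 | 0
0 | 1 | 1 | 0 | 0
1 | 0 | 0 | 1 | 1
1 | 0 | 1 | 1 | 1
1 | 1 | 0 | 1 | 1
1 | 1 | 1 | 1 | 1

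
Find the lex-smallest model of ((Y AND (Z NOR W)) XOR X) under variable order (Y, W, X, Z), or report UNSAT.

Y=0, W=0, X=1, Z=0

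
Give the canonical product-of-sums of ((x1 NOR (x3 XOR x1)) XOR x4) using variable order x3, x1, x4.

ΠM(1, 2, 4, 6) = (x3 OR x1 OR NOT x4) AND (x3 OR NOT x1 OR x4) AND (NOT x3 OR x1 OR x4) AND (NOT x3 OR NOT x1 OR x4)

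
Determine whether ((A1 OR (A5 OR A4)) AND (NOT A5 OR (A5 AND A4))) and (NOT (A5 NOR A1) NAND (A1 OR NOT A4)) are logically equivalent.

No. Counterexample: with A4=0, A1=0, A5=0, Expression 1 = 0 but Expression 2 = 1.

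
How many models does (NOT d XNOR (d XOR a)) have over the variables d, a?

Satisfying assignments: (0,1), (1,1)
Count: 2 out of 4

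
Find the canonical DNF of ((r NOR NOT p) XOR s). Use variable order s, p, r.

(NOT s AND p AND NOT r) OR (s AND NOT p AND NOT r) OR (s AND NOT p AND r) OR (s AND p AND r)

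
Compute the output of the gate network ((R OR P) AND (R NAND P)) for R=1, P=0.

Substituting: ((1 OR 0) AND (1 NAND 0))
= 1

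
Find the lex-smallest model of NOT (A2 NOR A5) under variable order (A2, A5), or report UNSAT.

A2=0, A5=1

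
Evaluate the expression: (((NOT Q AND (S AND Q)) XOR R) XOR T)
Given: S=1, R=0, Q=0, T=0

Substituting: (((NOT 0 AND (1 AND 0)) XOR 0) XOR 0)
= 0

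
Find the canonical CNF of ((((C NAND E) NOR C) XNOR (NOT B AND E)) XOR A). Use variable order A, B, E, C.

(A OR B OR NOT E OR C) AND (A OR B OR NOT E OR NOT C) AND (NOT A OR B OR E OR C) AND (NOT A OR B OR E OR NOT C) AND (NOT A OR NOT B OR E OR C) AND (NOT A OR NOT B OR E OR NOT C) AND (NOT A OR NOT B OR NOT E OR C) AND (NOT A OR NOT B OR NOT E OR NOT C)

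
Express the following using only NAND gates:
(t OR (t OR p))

((t NAND t) NAND (((t NAND t) NAND (p NAND p)) NAND ((t NAND t) NAND (p NAND p))))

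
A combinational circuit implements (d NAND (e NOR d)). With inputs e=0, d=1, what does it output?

Substituting: (1 NAND (0 NOR 1))
= 1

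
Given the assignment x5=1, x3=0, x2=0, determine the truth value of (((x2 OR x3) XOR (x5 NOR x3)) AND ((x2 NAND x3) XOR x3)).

Substituting: (((0 OR 0) XOR (1 NOR 0)) AND ((0 NAND 0) XOR 0))
= 0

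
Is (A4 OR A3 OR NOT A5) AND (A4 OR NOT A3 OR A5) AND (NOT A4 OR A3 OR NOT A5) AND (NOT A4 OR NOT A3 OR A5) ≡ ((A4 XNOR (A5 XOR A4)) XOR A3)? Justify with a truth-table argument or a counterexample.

Yes, they are equivalent — the two output columns agree on all 8 assignments:
A4 | A3 | A5 | Expression 1 | Expression 2
------------------------------------------
0 | 0 | 0 | 1 | 1
0 | 0 | 1 | 0 | 0
0 | 1 | 0 | 0 | 0
0 | 1 | 1 | 1 | 1
1 | 0 | 0 | 1 | 1
1 | 0 | 1 | 0 | 0
1 | 1 | 0 | 0 | 0
1 | 1 | 1 | 1 | 1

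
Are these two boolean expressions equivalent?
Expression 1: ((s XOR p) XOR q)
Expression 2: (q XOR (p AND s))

No. Counterexample: with s=0, q=0, p=1, Expression 1 = 1 but Expression 2 = 0.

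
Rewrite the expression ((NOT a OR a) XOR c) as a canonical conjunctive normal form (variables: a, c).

(a OR NOT c) AND (NOT a OR NOT c)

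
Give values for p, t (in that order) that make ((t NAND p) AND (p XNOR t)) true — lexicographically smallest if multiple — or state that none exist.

p=0, t=0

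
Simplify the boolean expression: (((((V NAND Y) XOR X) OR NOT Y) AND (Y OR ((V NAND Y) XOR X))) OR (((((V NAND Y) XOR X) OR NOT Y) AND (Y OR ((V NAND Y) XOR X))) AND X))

By absorption (E OR (E AND v) = E) then distribution ((E OR v) AND (E OR NOT v) = E):
= ((V NAND Y) XOR X)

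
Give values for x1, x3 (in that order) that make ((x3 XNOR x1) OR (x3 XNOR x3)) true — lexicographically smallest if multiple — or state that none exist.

x1=0, x3=0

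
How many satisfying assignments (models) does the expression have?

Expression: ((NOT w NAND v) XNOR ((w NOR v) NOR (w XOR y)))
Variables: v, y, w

Satisfying assignments: (0,1,1), (1,1,0), (1,1,1)
Count: 3 out of 8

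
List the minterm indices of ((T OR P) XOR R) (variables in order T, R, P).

Σm(1, 2, 4, 5) = (NOT T AND NOT R AND P) OR (NOT T AND R AND NOT P) OR (T AND NOT R AND NOT P) OR (T AND NOT R AND P)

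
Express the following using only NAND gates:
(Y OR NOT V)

((Y NAND Y) NAND ((V NAND V) NAND (V NAND V)))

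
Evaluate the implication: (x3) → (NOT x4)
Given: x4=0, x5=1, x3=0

Antecedent (x3) = 0; consequent (NOT x4) = 1.
0 → 1 = 1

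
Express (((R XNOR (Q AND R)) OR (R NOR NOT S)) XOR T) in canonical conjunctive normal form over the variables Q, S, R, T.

(Q OR S OR R OR NOT T) AND (Q OR S OR NOT R OR T) AND (Q OR NOT S OR R OR NOT T) AND (Q OR NOT S OR NOT R OR T) AND (NOT Q OR S OR R OR NOT T) AND (NOT Q OR S OR NOT R OR NOT T) AND (NOT Q OR NOT S OR R OR NOT T) AND (NOT Q OR NOT S OR NOT R OR NOT T)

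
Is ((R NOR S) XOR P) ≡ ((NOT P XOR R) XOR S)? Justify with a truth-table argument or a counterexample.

No. Counterexample: with R=1, P=0, S=1, Expression 1 = 0 but Expression 2 = 1.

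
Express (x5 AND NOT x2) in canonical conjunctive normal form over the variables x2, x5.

(x2 OR x5) AND (NOT x2 OR x5) AND (NOT x2 OR NOT x5)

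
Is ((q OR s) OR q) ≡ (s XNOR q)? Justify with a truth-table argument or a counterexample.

No. Counterexample: with s=0, q=0, Expression 1 = 0 but Expression 2 = 1.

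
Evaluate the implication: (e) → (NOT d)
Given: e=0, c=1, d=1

Antecedent (e) = 0; consequent (NOT d) = 0.
0 → 0 = 1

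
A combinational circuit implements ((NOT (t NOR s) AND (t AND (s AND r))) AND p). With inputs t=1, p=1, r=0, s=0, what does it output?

Substituting: ((NOT (1 NOR 0) AND (1 AND (0 AND 0))) AND 1)
= 0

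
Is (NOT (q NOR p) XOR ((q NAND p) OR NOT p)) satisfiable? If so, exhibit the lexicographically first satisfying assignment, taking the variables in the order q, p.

q=0, p=0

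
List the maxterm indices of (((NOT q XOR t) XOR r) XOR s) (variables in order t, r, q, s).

ΠM(1, 2, 4, 7, 8, 11, 13, 14) = (t OR r OR q OR NOT s) AND (t OR r OR NOT q OR s) AND (t OR NOT r OR q OR s) AND (t OR NOT r OR NOT q OR NOT s) AND (NOT t OR r OR q OR s) AND (NOT t OR r OR NOT q OR NOT s) AND (NOT t OR NOT r OR q OR NOT s) AND (NOT t OR NOT r OR NOT q OR s)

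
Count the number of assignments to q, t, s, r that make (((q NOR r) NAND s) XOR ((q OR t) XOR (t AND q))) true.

Satisfying assignments: (0,0,0,0), (0,0,0,1), (0,0,1,1), (0,1,1,0), (1,1,0,0), (1,1,0,1), (1,1,1,0), (1,1,1,1)
Count: 8 out of 16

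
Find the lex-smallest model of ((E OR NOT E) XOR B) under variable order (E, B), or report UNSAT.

E=0, B=0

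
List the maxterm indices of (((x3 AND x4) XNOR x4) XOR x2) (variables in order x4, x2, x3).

ΠM(2, 3, 4, 7) = (x4 OR NOT x2 OR x3) AND (x4 OR NOT x2 OR NOT x3) AND (NOT x4 OR x2 OR x3) AND (NOT x4 OR NOT x2 OR NOT x3)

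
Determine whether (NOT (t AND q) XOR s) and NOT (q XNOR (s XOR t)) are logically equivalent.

No. Counterexample: with s=0, q=0, t=0, Expression 1 = 1 but Expression 2 = 0.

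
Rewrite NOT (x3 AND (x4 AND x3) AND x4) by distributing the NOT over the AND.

NOT x3 OR NOT (x4 AND x3) OR NOT x4
De Morgan's: NOT(AND of terms) = OR of negations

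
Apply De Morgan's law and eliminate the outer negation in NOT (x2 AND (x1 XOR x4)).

NOT x2 OR NOT (x1 XOR x4)
De Morgan's: NOT(AND of terms) = OR of negations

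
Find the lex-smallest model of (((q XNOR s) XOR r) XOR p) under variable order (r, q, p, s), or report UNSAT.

r=0, q=0, p=0, s=0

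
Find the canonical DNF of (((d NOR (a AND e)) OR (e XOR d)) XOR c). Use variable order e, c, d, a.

(NOT e AND NOT c AND NOT d AND NOT a) OR (NOT e AND NOT c AND NOT d AND a) OR (NOT e AND NOT c AND d AND NOT a) OR (NOT e AND NOT c AND d AND a) OR (e AND NOT c AND NOT d AND NOT a) OR (e AND NOT c AND NOT d AND a) OR (e AND c AND d AND NOT a) OR (e AND c AND d AND a)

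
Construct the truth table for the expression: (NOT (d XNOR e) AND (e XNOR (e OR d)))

e | d | Output
--------------
0 | 0 | 0
0 | 1 | 0
1 | 0 | 1
1 | 1 | 0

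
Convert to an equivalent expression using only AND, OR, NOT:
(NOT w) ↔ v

((NOT w) AND v) OR (w AND NOT v)
(Biconditional = both true or both false)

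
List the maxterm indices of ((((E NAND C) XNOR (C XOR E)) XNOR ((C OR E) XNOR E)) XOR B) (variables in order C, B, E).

ΠM(0, 3, 4, 7) = (C OR B OR E) AND (C OR NOT B OR NOT E) AND (NOT C OR B OR E) AND (NOT C OR NOT B OR NOT E)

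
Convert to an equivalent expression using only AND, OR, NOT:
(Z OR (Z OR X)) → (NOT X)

NOT (Z OR (Z OR X)) OR (NOT X)
(Implication elimination: A → B = NOT A OR B)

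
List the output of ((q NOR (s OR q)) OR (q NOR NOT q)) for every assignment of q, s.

q | s | Output
--------------
0 | 0 | 1
0 | 1 | 0
1 | 0 | 0
1 | 1 | 0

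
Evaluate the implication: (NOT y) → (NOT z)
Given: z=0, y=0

Antecedent (NOT y) = 1; consequent (NOT z) = 1.
1 → 1 = 1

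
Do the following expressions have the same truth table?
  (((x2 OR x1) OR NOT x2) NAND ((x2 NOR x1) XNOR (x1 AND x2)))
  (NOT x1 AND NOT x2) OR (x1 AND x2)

Yes, they are equivalent — the two output columns agree on all 4 assignments:
x1 | x2 | Expression 1 | Expression 2
-------------------------------------
0 | 0 | 1 | 1
0 | 1 | 0 | 0
1 | 0 | 0 | 0
1 | 1 | 1 | 1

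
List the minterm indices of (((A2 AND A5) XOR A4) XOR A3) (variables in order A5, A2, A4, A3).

Σm(1, 2, 5, 6, 9, 10, 12, 15) = (NOT A5 AND NOT A2 AND NOT A4 AND A3) OR (NOT A5 AND NOT A2 AND A4 AND NOT A3) OR (NOT A5 AND A2 AND NOT A4 AND A3) OR (NOT A5 AND A2 AND A4 AND NOT A3) OR (A5 AND NOT A2 AND NOT A4 AND A3) OR (A5 AND NOT A2 AND A4 AND NOT A3) OR (A5 AND A2 AND NOT A4 AND NOT A3) OR (A5 AND A2 AND A4 AND A3)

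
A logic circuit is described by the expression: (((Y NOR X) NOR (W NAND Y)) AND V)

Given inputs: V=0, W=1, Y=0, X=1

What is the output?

Substituting: (((0 NOR 1) NOR (1 NAND 0)) AND 0)
= 0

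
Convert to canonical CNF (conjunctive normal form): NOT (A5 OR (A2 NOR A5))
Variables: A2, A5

(A2 OR A5) AND (A2 OR NOT A5) AND (NOT A2 OR NOT A5)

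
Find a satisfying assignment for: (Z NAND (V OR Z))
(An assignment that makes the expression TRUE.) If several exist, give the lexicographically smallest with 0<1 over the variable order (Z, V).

Z=0, V=0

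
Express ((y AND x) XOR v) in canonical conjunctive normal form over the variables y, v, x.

(y OR v OR x) AND (y OR v OR NOT x) AND (NOT y OR v OR x) AND (NOT y OR NOT v OR NOT x)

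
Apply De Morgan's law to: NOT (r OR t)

NOT r AND NOT t
De Morgan's: NOT(OR of terms) = AND of negations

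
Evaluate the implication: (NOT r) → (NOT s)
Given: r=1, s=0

Antecedent (NOT r) = 0; consequent (NOT s) = 1.
0 → 1 = 1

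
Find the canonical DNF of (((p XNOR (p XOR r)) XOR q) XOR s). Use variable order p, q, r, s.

(NOT p AND NOT q AND NOT r AND NOT s) OR (NOT p AND NOT q AND r AND s) OR (NOT p AND q AND NOT r AND s) OR (NOT p AND q AND r AND NOT s) OR (p AND NOT q AND NOT r AND NOT s) OR (p AND NOT q AND r AND s) OR (p AND q AND NOT r AND s) OR (p AND q AND r AND NOT s)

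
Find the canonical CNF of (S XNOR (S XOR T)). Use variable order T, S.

(NOT T OR S) AND (NOT T OR NOT S)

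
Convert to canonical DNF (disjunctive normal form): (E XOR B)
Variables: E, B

(NOT E AND B) OR (E AND NOT B)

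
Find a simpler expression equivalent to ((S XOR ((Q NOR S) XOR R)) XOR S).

By XOR self-cancellation ((E XOR v) XOR v = E):
= ((Q NOR S) XOR R)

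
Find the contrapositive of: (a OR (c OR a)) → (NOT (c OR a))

Contrapositive: (c OR a) → NOT (a OR (c OR a))
Note: A statement and its contrapositive are logically equivalent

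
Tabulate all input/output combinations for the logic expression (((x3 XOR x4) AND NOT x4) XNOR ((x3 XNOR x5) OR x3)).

x4 | x3 | x5 | Output
---------------------
0 | 0 | 0 | 0
0 | 0 | 1 | 1
0 | 1 | 0 | 1
0 | 1 | 1 | 1
1 | 0 | 0 | 0
1 | 0 | 1 | 1
1 | 1 | 0 | 0
1 | 1 | 1 | 0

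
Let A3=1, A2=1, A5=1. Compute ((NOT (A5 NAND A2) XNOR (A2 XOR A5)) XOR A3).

Substituting: ((NOT (1 NAND 1) XNOR (1 XOR 1)) XOR 1)
= 1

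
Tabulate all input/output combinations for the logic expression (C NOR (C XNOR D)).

C | D | Output
--------------
0 | 0 | 0
0 | 1 | 1
1 | 0 | 0
1 | 1 | 0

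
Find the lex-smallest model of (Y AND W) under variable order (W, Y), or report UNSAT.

W=1, Y=1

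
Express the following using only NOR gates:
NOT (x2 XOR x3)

(((((x2 NOR x3) NOR (x2 NOR x3)) NOR ((x2 NOR x3) NOR (x2 NOR x3))) NOR ((((x2 NOR x2) NOR (x3 NOR x3)) NOR ((x2 NOR x2) NOR (x3 NOR x3))) NOR (((x2 NOR x2) NOR (x3 NOR x3)) NOR ((x2 NOR x2) NOR (x3 NOR x3))))) NOR ((((x2 NOR x3) NOR (x2 NOR x3)) NOR ((x2 NOR x3) NOR (x2 NOR x3))) NOR ((((x2 NOR x2) NOR (x3 NOR x3)) NOR ((x2 NOR x2) NOR (x3 NOR x3))) NOR (((x2 NOR x2) NOR (x3 NOR x3)) NOR ((x2 NOR x2) NOR (x3 NOR x3))))))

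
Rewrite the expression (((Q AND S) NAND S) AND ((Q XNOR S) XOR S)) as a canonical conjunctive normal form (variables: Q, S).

(NOT Q OR S) AND (NOT Q OR NOT S)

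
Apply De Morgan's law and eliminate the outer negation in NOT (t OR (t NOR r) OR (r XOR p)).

NOT t AND NOT (t NOR r) AND NOT (r XOR p)
De Morgan's: NOT(OR of terms) = AND of negations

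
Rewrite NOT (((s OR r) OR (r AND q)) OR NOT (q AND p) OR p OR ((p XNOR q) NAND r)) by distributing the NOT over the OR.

NOT ((s OR r) OR (r AND q)) AND (q AND p) AND NOT p AND NOT ((p XNOR q) NAND r)
De Morgan's: NOT(OR of terms) = AND of negations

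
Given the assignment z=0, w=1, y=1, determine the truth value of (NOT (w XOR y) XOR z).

Substituting: (NOT (1 XOR 1) XOR 0)
= 1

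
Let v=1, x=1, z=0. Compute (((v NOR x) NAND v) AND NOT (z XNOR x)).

Substituting: (((1 NOR 1) NAND 1) AND NOT (0 XNOR 1))
= 1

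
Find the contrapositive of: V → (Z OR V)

Contrapositive: NOT (Z OR V) → NOT V
Note: A statement and its contrapositive are logically equivalent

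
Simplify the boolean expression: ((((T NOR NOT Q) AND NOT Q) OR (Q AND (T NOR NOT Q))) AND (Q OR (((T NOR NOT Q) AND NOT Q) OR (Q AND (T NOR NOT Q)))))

By absorption (E AND (E OR v) = E) then distribution ((E AND v) OR (E AND NOT v) = E):
= (T NOR NOT Q)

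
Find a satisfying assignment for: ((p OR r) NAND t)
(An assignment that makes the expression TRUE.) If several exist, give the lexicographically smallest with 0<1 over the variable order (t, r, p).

t=0, r=0, p=0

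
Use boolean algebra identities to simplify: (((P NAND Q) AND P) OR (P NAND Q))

By absorption (E OR (E AND v) = E):
= (P NAND Q)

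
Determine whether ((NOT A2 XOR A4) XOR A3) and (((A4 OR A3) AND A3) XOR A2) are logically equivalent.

No. Counterexample: with A4=0, A2=0, A3=0, Expression 1 = 1 but Expression 2 = 0.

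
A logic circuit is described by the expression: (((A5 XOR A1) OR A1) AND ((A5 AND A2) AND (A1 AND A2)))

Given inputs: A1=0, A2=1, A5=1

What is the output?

Substituting: (((1 XOR 0) OR 0) AND ((1 AND 1) AND (0 AND 1)))
= 0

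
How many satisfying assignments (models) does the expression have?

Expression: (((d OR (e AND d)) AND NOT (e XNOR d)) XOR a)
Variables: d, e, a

Satisfying assignments: (0,0,1), (0,1,1), (1,0,0), (1,1,1)
Count: 4 out of 8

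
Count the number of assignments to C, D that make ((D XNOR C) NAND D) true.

Satisfying assignments: (0,0), (0,1), (1,0)
Count: 3 out of 4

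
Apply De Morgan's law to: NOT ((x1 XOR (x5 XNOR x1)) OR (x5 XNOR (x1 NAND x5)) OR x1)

NOT (x1 XOR (x5 XNOR x1)) AND NOT (x5 XNOR (x1 NAND x5)) AND NOT x1
De Morgan's: NOT(OR of terms) = AND of negations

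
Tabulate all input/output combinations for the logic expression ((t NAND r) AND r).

t | r | Output
--------------
0 | 0 | 0
0 | 1 | 1
1 | 0 | 0
1 | 1 | 0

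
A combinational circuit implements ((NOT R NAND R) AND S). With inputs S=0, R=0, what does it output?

Substituting: ((NOT 0 NAND 0) AND 0)
= 0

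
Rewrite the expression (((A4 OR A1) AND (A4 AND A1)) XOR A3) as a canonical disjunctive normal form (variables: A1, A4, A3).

(NOT A1 AND NOT A4 AND A3) OR (NOT A1 AND A4 AND A3) OR (A1 AND NOT A4 AND A3) OR (A1 AND A4 AND NOT A3)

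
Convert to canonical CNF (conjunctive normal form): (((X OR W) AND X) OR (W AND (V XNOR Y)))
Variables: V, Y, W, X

(V OR Y OR W OR X) AND (V OR NOT Y OR W OR X) AND (V OR NOT Y OR NOT W OR X) AND (NOT V OR Y OR W OR X) AND (NOT V OR Y OR NOT W OR X) AND (NOT V OR NOT Y OR W OR X)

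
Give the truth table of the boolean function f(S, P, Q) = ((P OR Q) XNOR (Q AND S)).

S | P | Q | Output
------------------
0 | 0 | 0 | 1
0 | 0 | 1 | 0
0 | 1 | 0 | 0
0 | 1 | 1 | 0
1 | 0 | 0 | 1
1 | 0 | 1 | 1
1 | 1 | 0 | 0
1 | 1 | 1 | 1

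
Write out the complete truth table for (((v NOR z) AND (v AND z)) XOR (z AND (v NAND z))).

v | z | Output
--------------
0 | 0 | 0
0 | 1 | 1
1 | 0 | 0
1 | 1 | 0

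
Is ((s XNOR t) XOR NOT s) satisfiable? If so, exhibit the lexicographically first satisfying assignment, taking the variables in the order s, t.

s=0, t=1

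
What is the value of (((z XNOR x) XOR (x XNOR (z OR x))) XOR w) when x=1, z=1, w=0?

Substituting: (((1 XNOR 1) XOR (1 XNOR (1 OR 1))) XOR 0)
= 0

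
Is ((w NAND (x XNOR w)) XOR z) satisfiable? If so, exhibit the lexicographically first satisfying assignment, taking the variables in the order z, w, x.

z=0, w=0, x=0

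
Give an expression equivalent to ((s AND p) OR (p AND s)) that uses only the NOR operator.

((((s NOR s) NOR (p NOR p)) NOR ((p NOR p) NOR (s NOR s))) NOR (((s NOR s) NOR (p NOR p)) NOR ((p NOR p) NOR (s NOR s))))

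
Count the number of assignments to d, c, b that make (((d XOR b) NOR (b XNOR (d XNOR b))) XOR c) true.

Satisfying assignments: (0,0,0), (0,1,1), (1,1,0), (1,1,1)
Count: 4 out of 8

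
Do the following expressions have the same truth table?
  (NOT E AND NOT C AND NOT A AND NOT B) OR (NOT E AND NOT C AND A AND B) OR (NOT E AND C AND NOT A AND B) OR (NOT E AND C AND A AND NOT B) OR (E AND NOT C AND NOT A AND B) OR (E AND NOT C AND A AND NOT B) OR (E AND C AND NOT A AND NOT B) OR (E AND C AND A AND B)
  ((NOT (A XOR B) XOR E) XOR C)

Yes, they are equivalent — the two output columns agree on all 16 assignments:
E | C | A | B | Expression 1 | Expression 2
-------------------------------------------
0 | 0 | 0 | 0 | 1 | 1
0 | 0 | 0 | 1 | 0 | 0
0 | 0 | 1 | 0 | 0 | 0
0 | 0 | 1 | 1 | 1 | 1
0 | 1 | 0 | 0 | 0 | 0
0 | 1 | 0 | 1 | 1 | 1
0 | 1 | 1 | 0 | 1 | 1
0 | 1 | 1 | 1 | 0 | 0
1 | 0 | 0 | 0 | 0 | 0
1 | 0 | 0 | 1 | 1 | 1
1 | 0 | 1 | 0 | 1 | 1
1 | 0 | 1 | 1 | 0 | 0
1 | 1 | 0 | 0 | 1 | 1
1 | 1 | 0 | 1 | 0 | 0
1 | 1 | 1 | 0 | 0 | 0
1 | 1 | 1 | 1 | 1 | 1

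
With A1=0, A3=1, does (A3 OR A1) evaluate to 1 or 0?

Substituting: (1 OR 0)
= 1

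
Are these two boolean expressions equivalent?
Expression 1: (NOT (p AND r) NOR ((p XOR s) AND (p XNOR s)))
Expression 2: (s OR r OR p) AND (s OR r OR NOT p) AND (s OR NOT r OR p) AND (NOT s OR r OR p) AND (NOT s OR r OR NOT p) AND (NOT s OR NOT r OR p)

Yes, they are equivalent — the two output columns agree on all 8 assignments:
s | r | p | Expression 1 | Expression 2
---------------------------------------
0 | 0 | 0 | 0 | 0
0 | 0 | 1 | 0 | 0
0 | 1 | 0 | 0 | 0
0 | 1 | 1 | 1 | 1
1 | 0 | 0 | 0 | 0
1 | 0 | 1 | 0 | 0
1 | 1 | 0 | 0 | 0
1 | 1 | 1 | 1 | 1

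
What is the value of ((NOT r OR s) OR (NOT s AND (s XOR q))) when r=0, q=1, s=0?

Substituting: ((NOT 0 OR 0) OR (NOT 0 AND (0 XOR 1)))
= 1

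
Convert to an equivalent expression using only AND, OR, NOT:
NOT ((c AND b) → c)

(c AND b) AND NOT c
(Negated implication: NOT(A → B) = A AND NOT B)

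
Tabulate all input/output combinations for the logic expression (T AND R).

T | R | Output
--------------
0 | 0 | 0
0 | 1 | 0
1 | 0 | 0
1 | 1 | 1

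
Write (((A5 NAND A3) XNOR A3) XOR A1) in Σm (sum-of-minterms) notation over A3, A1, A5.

Σm(2, 3, 4, 7) = (NOT A3 AND A1 AND NOT A5) OR (NOT A3 AND A1 AND A5) OR (A3 AND NOT A1 AND NOT A5) OR (A3 AND A1 AND A5)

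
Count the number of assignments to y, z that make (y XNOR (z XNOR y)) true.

Satisfying assignments: (0,1), (1,1)
Count: 2 out of 4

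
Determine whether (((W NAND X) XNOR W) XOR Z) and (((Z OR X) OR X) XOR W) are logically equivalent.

No. Counterexample: with W=0, X=1, Z=0, Expression 1 = 0 but Expression 2 = 1.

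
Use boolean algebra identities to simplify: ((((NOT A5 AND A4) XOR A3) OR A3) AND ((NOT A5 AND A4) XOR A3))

By absorption (E AND (E OR v) = E):
= ((NOT A5 AND A4) XOR A3)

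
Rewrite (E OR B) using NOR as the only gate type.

((E NOR B) NOR (E NOR B))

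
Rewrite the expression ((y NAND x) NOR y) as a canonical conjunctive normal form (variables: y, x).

(y OR x) AND (y OR NOT x) AND (NOT y OR x) AND (NOT y OR NOT x)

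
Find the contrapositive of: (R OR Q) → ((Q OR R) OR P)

Contrapositive: NOT ((Q OR R) OR P) → NOT (R OR Q)
Note: A statement and its contrapositive are logically equivalent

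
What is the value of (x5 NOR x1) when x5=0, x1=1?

Substituting: (0 NOR 1)
= 0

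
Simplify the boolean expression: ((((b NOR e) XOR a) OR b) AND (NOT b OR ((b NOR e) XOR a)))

By distribution ((E OR v) AND (E OR NOT v) = E):
= ((b NOR e) XOR a)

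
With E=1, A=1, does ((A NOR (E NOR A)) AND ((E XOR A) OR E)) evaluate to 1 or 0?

Substituting: ((1 NOR (1 NOR 1)) AND ((1 XOR 1) OR 1))
= 0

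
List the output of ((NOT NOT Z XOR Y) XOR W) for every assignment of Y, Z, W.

Y | Z | W | Output
------------------
0 | 0 | 0 | 0
0 | 0 | 1 | 1
0 | 1 | 0 | 1
0 | 1 | 1 | 0
1 | 0 | 0 | 1
1 | 0 | 1 | 0
1 | 1 | 0 | 0
1 | 1 | 1 | 1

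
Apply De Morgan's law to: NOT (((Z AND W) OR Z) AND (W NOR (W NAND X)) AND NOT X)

NOT ((Z AND W) OR Z) OR NOT (W NOR (W NAND X)) OR X
De Morgan's: NOT(AND of terms) = OR of negations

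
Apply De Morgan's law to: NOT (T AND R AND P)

NOT T OR NOT R OR NOT P
De Morgan's: NOT(AND of terms) = OR of negations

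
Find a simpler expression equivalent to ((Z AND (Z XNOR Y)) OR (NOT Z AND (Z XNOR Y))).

By distribution ((E AND v) OR (E AND NOT v) = E):
= (Z XNOR Y)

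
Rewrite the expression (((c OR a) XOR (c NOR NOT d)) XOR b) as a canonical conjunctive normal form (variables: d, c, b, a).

(d OR c OR b OR a) AND (d OR c OR NOT b OR NOT a) AND (d OR NOT c OR NOT b OR a) AND (d OR NOT c OR NOT b OR NOT a) AND (NOT d OR c OR b OR NOT a) AND (NOT d OR c OR NOT b OR a) AND (NOT d OR NOT c OR NOT b OR a) AND (NOT d OR NOT c OR NOT b OR NOT a)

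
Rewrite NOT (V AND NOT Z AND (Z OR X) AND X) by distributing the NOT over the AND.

NOT V OR Z OR NOT (Z OR X) OR NOT X
De Morgan's: NOT(AND of terms) = OR of negations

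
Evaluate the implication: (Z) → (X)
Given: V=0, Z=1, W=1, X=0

Antecedent (Z) = 1; consequent (X) = 0.
1 → 0 = 0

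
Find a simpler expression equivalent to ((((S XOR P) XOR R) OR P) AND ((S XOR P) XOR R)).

By absorption (E AND (E OR v) = E):
= ((S XOR P) XOR R)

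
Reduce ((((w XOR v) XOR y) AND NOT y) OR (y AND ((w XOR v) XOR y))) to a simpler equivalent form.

By distribution ((E AND v) OR (E AND NOT v) = E):
= ((w XOR v) XOR y)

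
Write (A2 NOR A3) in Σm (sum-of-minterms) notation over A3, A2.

Σm(0) = (NOT A3 AND NOT A2)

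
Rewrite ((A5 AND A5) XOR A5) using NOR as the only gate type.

((((((A5 NOR A5) NOR (A5 NOR A5)) NOR A5) NOR (((A5 NOR A5) NOR (A5 NOR A5)) NOR A5)) NOR ((((A5 NOR A5) NOR (A5 NOR A5)) NOR A5) NOR (((A5 NOR A5) NOR (A5 NOR A5)) NOR A5))) NOR ((((((A5 NOR A5) NOR (A5 NOR A5)) NOR ((A5 NOR A5) NOR (A5 NOR A5))) NOR (A5 NOR A5)) NOR ((((A5 NOR A5) NOR (A5 NOR A5)) NOR ((A5 NOR A5) NOR (A5 NOR A5))) NOR (A5 NOR A5))) NOR (((((A5 NOR A5) NOR (A5 NOR A5)) NOR ((A5 NOR A5) NOR (A5 NOR A5))) NOR (A5 NOR A5)) NOR ((((A5 NOR A5) NOR (A5 NOR A5)) NOR ((A5 NOR A5) NOR (A5 NOR A5))) NOR (A5 NOR A5)))))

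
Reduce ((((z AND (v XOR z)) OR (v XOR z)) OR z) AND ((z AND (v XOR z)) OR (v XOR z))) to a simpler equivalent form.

By absorption (E AND (E OR v) = E) then absorption (E OR (E AND v) = E):
= (v XOR z)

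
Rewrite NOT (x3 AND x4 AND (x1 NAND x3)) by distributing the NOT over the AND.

NOT x3 OR NOT x4 OR NOT (x1 NAND x3)
De Morgan's: NOT(AND of terms) = OR of negations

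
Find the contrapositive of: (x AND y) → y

Contrapositive: NOT y → NOT (x AND y)
Note: A statement and its contrapositive are logically equivalent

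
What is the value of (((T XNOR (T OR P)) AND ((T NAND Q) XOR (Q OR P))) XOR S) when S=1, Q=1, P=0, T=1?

Substituting: (((1 XNOR (1 OR 0)) AND ((1 NAND 1) XOR (1 OR 0))) XOR 1)
= 0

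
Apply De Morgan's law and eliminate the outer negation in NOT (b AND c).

NOT b OR NOT c
De Morgan's: NOT(AND of terms) = OR of negations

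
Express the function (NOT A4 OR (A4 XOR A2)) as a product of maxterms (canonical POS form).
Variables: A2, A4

ΠM(3) = (NOT A2 OR NOT A4)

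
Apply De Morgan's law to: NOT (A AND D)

NOT A OR NOT D
De Morgan's: NOT(AND of terms) = OR of negations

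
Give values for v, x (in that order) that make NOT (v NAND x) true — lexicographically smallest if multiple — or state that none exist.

v=1, x=1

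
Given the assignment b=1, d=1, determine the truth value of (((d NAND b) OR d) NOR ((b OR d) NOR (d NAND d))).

Substituting: (((1 NAND 1) OR 1) NOR ((1 OR 1) NOR (1 NAND 1)))
= 0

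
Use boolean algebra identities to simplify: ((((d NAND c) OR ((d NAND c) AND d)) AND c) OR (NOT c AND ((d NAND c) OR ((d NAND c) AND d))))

By distribution ((E AND v) OR (E AND NOT v) = E) then absorption (E OR (E AND v) = E):
= (d NAND c)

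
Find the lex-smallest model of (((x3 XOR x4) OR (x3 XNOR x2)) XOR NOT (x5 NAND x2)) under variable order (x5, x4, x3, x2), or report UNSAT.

x5=0, x4=0, x3=0, x2=0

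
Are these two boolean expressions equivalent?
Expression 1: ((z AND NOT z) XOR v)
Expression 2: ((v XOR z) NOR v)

No. Counterexample: with v=0, z=0, Expression 1 = 0 but Expression 2 = 1.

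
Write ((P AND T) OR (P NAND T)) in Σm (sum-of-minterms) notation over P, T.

Σm(0, 1, 2, 3) = (NOT P AND NOT T) OR (NOT P AND T) OR (P AND NOT T) OR (P AND T)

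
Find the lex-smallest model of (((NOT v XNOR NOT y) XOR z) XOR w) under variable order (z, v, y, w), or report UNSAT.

z=0, v=0, y=0, w=0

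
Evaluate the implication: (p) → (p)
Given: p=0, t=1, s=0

Antecedent (p) = 0; consequent (p) = 0.
0 → 0 = 1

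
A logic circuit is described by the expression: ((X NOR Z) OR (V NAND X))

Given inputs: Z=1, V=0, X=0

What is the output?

Substituting: ((0 NOR 1) OR (0 NAND 0))
= 1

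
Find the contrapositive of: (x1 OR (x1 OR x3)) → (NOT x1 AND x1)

Contrapositive: NOT (NOT x1 AND x1) → NOT (x1 OR (x1 OR x3))
Note: A statement and its contrapositive are logically equivalent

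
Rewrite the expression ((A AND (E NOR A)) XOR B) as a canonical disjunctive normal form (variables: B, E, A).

(B AND NOT E AND NOT A) OR (B AND NOT E AND A) OR (B AND E AND NOT A) OR (B AND E AND A)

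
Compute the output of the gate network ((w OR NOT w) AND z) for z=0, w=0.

Substituting: ((0 OR NOT 0) AND 0)
= 0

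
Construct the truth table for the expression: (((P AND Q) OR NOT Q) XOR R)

Q | P | R | Output
------------------
0 | 0 | 0 | 1
0 | 0 | 1 | 0
0 | 1 | 0 | 1
0 | 1 | 1 | 0
1 | 0 | 0 | 0
1 | 0 | 1 | 1
1 | 1 | 0 | 1
1 | 1 | 1 | 0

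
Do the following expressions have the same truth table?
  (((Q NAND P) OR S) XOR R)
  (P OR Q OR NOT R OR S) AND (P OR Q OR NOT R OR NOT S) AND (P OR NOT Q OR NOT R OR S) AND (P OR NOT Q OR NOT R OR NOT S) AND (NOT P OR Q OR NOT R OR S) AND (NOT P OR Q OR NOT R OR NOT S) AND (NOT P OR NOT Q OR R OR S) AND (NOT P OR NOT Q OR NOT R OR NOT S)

Yes, they are equivalent — the two output columns agree on all 16 assignments:
P | Q | R | S | Expression 1 | Expression 2
-------------------------------------------
0 | 0 | 0 | 0 | 1 | 1
0 | 0 | 0 | 1 | 1 | 1
0 | 0 | 1 | 0 | 0 | 0
0 | 0 | 1 | 1 | 0 | 0
0 | 1 | 0 | 0 | 1 | 1
0 | 1 | 0 | 1 | 1 | 1
0 | 1 | 1 | 0 | 0 | 0
0 | 1 | 1 | 1 | 0 | 0
1 | 0 | 0 | 0 | 1 | 1
1 | 0 | 0 | 1 | 1 | 1
1 | 0 | 1 | 0 | 0 | 0
1 | 0 | 1 | 1 | 0 | 0
1 | 1 | 0 | 0 | 0 | 0
1 | 1 | 0 | 1 | 1 | 1
1 | 1 | 1 | 0 | 1 | 1
1 | 1 | 1 | 1 | 0 | 0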